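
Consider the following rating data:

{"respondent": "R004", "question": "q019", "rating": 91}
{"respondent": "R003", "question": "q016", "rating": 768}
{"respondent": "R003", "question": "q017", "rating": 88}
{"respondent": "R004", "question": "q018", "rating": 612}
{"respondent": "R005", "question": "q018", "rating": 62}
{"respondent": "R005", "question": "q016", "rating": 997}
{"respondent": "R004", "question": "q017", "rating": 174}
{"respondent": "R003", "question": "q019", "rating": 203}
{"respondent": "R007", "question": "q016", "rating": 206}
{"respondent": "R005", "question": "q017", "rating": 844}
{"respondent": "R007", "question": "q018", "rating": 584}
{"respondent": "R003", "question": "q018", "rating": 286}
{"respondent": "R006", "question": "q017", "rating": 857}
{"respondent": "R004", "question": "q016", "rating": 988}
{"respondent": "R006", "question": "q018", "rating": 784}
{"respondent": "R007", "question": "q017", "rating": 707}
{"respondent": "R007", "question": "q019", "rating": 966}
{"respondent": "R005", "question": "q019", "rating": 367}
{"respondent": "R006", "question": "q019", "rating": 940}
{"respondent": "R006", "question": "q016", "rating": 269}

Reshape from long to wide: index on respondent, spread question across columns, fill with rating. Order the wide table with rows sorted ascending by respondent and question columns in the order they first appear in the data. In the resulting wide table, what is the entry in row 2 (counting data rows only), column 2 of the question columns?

With rows sorted ascending by respondent, row 2 is respondent=R004. question columns in first-appearance order: q019, q016, q017, q018; column 2 is q016.
Long rows with respondent=R004, question=q016: rating = 988.

988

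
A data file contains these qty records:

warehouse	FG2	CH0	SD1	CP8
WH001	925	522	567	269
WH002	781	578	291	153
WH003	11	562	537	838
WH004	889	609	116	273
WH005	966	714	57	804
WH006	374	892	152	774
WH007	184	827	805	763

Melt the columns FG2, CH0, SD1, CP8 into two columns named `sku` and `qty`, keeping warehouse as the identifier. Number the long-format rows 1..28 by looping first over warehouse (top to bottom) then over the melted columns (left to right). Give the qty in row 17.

28 rows total (7 × 4). Row 17: index ⌊(17-1)/4⌋ = 4 into warehouse → WH005; (17-1) mod 4 = 0 into the melted columns → FG2.
So row 17 is (WH005, FG2, 966); qty = 966.

966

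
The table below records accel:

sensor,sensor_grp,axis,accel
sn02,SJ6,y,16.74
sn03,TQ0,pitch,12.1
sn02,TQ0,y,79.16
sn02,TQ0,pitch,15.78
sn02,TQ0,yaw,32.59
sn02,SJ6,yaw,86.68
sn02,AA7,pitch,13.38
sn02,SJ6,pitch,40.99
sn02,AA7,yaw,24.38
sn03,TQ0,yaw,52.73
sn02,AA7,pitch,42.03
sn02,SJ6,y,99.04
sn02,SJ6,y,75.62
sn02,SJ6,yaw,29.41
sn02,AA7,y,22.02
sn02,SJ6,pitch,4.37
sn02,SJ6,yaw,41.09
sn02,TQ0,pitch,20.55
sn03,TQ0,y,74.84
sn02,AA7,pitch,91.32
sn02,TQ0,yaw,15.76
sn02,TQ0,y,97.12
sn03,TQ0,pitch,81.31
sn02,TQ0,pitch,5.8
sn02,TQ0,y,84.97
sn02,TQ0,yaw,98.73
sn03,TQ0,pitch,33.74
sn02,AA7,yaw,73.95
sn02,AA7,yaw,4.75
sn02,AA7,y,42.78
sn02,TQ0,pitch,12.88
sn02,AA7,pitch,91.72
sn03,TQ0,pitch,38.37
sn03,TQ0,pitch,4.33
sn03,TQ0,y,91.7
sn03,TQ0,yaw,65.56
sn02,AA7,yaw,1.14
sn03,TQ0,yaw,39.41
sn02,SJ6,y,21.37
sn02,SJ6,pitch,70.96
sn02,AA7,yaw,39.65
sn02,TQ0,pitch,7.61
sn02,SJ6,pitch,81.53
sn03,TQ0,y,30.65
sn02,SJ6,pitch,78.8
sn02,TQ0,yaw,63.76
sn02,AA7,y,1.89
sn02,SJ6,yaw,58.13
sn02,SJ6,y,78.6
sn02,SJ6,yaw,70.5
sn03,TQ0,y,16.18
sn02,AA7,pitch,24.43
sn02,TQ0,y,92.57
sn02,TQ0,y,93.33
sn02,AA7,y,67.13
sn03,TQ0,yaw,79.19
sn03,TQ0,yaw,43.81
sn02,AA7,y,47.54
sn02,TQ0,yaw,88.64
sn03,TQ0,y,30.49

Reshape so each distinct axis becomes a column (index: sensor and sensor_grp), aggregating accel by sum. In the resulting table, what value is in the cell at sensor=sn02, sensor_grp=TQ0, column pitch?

62.62

Rows with sensor=sn02, sensor_grp=TQ0 and axis=pitch: accel values are 15.78, 20.55, 5.8, 12.88, 7.61.
15.78 + 20.55 + 5.8 + 12.88 + 7.61 = 62.62.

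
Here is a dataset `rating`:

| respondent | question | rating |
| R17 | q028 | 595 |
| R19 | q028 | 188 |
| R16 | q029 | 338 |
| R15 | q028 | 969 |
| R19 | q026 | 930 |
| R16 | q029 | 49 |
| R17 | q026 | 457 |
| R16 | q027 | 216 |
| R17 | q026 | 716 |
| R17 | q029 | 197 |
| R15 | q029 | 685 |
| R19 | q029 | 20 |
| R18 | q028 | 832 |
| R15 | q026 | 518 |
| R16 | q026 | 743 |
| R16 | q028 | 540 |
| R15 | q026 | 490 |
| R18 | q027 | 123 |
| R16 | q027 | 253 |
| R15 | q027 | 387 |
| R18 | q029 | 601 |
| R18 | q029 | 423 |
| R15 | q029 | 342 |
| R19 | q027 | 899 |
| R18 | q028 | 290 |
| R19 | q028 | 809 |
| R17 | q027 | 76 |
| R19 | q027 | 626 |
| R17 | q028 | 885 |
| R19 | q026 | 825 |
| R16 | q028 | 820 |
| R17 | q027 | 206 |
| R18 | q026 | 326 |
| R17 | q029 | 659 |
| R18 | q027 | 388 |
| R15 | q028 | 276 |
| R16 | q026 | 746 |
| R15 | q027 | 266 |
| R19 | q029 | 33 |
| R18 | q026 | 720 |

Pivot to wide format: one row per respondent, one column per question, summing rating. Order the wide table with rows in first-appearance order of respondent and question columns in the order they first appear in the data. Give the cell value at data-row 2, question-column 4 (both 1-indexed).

With rows in first-appearance order of respondent, row 2 is respondent=R19. question columns in first-appearance order: q028, q029, q026, q027; column 4 is q027.
Long rows with respondent=R19, question=q027: 899 + 626 = 1525.

1525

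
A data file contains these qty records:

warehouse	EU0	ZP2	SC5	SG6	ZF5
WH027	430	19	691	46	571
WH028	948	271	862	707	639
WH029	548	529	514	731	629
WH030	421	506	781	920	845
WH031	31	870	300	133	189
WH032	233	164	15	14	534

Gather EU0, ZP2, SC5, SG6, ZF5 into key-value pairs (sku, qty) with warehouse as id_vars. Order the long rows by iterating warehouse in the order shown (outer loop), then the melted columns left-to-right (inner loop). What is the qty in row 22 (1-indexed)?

30 rows total (6 × 5). Row 22: index ⌊(22-1)/5⌋ = 4 into warehouse → WH031; (22-1) mod 5 = 1 into the melted columns → ZP2.
So row 22 is (WH031, ZP2, 870); qty = 870.

870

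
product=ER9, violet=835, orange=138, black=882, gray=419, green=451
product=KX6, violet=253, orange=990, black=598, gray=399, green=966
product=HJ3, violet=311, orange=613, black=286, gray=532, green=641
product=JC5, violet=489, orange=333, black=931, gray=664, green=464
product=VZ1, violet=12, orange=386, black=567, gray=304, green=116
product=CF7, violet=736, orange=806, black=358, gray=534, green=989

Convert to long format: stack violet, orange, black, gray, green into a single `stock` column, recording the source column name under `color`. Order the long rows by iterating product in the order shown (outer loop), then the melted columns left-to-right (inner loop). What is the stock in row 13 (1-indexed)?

30 rows total (6 × 5). Row 13: index ⌊(13-1)/5⌋ = 2 into product → HJ3; (13-1) mod 5 = 2 into the melted columns → black.
So row 13 is (HJ3, black, 286); stock = 286.

286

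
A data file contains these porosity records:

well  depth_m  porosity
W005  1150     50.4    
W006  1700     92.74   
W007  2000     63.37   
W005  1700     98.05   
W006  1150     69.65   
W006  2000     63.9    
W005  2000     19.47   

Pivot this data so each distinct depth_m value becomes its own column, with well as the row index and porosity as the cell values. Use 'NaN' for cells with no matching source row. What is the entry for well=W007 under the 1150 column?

No long-format row has well=W007 and depth_m=1150, so the cell is NaN.

NaN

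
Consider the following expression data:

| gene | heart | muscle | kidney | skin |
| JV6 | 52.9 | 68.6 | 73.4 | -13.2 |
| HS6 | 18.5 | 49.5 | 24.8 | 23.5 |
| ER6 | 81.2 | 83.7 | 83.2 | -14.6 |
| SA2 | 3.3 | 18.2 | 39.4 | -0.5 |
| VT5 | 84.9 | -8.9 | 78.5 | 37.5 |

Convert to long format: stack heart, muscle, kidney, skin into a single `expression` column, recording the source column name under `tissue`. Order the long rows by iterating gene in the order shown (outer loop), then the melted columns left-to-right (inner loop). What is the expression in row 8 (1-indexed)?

23.5

20 rows total (5 × 4). Row 8: index ⌊(8-1)/4⌋ = 1 into gene → HS6; (8-1) mod 4 = 3 into the melted columns → skin.
So row 8 is (HS6, skin, 23.5); expression = 23.5.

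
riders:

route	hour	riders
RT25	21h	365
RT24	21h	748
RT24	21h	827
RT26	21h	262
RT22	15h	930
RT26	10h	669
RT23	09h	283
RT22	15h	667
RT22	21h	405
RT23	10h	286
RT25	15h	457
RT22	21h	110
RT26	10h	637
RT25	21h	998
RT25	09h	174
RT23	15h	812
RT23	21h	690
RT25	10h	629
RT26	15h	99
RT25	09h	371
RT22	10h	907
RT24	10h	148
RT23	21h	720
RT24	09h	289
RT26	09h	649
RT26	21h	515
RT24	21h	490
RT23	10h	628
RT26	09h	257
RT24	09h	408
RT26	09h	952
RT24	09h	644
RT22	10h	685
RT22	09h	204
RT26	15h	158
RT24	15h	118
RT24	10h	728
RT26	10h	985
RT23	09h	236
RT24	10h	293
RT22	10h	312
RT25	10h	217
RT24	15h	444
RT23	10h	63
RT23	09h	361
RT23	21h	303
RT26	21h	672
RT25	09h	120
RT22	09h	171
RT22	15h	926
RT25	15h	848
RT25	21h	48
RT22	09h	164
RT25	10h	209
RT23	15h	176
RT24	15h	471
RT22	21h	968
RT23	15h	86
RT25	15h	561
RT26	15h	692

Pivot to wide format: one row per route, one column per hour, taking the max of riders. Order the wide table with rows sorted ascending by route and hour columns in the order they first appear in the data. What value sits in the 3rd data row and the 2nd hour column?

471

With rows sorted ascending by route, row 3 is route=RT24. hour columns in first-appearance order: 21h, 15h, 10h, 09h; column 2 is 15h.
Long rows with route=RT24, hour=15h: max(118, 444, 471) = 471.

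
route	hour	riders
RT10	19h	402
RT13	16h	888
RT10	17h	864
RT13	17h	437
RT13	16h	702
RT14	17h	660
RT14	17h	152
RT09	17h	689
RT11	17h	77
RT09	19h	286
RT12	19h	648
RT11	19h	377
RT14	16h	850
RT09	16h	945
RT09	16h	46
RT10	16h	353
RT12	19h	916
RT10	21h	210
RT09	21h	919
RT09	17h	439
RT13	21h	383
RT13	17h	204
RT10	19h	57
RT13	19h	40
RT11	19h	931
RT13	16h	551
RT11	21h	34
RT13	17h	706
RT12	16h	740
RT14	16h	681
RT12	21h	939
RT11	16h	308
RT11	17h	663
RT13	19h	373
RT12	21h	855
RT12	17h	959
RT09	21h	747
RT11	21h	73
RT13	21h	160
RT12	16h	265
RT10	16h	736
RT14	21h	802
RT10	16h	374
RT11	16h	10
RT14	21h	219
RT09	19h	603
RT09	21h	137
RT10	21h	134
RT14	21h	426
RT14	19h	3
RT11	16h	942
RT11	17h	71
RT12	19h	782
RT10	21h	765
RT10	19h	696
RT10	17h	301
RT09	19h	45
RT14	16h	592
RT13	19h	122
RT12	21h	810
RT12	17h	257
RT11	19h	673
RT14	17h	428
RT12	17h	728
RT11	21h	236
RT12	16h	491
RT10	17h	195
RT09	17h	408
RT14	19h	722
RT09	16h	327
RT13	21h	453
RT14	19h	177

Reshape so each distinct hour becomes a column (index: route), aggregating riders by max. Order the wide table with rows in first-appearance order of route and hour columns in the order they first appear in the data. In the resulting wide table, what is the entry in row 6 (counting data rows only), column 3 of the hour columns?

With rows in first-appearance order of route, row 6 is route=RT12. hour columns in first-appearance order: 19h, 16h, 17h, 21h; column 3 is 17h.
Long rows with route=RT12, hour=17h: max(959, 257, 728) = 959.

959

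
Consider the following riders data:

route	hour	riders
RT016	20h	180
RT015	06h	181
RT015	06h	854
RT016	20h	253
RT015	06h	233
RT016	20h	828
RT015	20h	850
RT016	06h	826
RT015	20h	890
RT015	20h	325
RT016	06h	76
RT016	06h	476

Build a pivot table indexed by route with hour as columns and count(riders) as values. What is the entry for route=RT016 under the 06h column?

Rows with route=RT016 and hour=06h: riders values are 826, 76, 476.
3 rows match — count = 3.

3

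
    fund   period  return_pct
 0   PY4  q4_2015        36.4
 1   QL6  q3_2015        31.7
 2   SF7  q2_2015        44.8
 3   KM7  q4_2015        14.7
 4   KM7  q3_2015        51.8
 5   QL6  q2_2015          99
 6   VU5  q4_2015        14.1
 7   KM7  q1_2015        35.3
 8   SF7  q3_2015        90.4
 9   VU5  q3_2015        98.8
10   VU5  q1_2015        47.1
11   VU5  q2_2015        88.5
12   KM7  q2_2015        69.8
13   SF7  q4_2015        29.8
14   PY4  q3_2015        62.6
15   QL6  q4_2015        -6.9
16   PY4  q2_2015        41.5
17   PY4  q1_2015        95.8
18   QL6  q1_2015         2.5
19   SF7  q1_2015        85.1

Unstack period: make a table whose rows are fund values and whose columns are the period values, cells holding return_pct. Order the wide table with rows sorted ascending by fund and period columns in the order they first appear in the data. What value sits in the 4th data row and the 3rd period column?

44.8

With rows sorted ascending by fund, row 4 is fund=SF7. period columns in first-appearance order: q4_2015, q3_2015, q2_2015, q1_2015; column 3 is q2_2015.
Long rows with fund=SF7, period=q2_2015: return_pct = 44.8.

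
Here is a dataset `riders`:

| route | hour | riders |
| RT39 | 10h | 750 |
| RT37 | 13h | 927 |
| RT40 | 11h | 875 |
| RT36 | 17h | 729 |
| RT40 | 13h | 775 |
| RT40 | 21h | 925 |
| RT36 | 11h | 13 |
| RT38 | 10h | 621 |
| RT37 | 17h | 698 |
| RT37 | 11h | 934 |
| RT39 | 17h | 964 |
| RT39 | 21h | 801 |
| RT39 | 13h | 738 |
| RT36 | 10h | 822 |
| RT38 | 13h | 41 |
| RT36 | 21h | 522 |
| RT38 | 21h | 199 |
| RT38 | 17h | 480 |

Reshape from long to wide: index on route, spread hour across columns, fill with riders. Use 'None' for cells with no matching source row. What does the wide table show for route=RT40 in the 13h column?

775

The long row with route=RT40, hour=13h has riders=775.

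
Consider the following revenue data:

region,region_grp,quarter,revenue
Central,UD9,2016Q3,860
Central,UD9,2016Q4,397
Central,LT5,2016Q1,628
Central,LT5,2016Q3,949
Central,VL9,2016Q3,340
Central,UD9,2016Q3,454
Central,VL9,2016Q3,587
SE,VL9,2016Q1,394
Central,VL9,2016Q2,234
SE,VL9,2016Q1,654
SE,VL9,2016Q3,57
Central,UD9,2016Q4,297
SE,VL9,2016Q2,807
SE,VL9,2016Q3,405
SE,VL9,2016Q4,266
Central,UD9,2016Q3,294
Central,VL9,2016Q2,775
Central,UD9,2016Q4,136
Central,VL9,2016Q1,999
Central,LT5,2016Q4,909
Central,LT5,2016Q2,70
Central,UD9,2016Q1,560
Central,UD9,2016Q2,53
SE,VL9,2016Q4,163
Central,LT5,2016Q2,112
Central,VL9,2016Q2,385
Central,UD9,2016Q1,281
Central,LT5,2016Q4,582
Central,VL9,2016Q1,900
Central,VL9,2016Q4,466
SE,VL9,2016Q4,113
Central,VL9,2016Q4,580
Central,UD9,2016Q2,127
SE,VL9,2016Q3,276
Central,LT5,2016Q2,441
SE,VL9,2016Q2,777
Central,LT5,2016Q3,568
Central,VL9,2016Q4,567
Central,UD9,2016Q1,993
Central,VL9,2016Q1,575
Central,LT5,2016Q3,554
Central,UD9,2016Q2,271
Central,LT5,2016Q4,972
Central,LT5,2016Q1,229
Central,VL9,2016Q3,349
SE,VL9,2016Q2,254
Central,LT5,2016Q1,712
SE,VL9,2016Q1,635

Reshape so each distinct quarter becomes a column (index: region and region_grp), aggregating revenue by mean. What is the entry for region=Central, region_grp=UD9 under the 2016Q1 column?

611.33

Rows with region=Central, region_grp=UD9 and quarter=2016Q1: revenue values are 560, 281, 993.
(560 + 281 + 993) / 3 = 611.33.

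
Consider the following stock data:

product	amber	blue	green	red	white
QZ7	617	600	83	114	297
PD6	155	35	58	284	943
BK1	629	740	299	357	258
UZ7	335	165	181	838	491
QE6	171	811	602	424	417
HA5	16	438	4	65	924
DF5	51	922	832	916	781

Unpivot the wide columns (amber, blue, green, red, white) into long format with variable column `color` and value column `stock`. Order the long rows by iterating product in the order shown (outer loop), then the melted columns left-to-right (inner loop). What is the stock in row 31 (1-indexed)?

51

35 rows total (7 × 5). Row 31: index ⌊(31-1)/5⌋ = 6 into product → DF5; (31-1) mod 5 = 0 into the melted columns → amber.
So row 31 is (DF5, amber, 51); stock = 51.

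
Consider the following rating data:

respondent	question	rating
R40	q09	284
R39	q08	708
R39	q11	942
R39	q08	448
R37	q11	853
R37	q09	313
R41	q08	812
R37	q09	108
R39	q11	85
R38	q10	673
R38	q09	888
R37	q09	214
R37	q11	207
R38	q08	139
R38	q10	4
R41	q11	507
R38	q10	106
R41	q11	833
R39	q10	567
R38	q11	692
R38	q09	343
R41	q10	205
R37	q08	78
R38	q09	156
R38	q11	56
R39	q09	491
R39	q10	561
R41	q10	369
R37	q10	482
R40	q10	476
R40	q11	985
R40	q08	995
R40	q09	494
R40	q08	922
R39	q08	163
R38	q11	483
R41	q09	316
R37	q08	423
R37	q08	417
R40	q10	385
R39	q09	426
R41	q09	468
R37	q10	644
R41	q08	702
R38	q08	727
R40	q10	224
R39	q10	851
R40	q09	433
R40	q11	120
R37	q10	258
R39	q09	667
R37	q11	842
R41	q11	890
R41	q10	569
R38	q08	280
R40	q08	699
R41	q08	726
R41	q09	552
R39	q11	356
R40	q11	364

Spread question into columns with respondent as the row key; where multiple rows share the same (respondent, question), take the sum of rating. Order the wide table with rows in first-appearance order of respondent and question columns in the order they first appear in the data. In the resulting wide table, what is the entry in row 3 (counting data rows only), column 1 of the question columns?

635

With rows in first-appearance order of respondent, row 3 is respondent=R37. question columns in first-appearance order: q09, q08, q11, q10; column 1 is q09.
Long rows with respondent=R37, question=q09: 313 + 108 + 214 = 635.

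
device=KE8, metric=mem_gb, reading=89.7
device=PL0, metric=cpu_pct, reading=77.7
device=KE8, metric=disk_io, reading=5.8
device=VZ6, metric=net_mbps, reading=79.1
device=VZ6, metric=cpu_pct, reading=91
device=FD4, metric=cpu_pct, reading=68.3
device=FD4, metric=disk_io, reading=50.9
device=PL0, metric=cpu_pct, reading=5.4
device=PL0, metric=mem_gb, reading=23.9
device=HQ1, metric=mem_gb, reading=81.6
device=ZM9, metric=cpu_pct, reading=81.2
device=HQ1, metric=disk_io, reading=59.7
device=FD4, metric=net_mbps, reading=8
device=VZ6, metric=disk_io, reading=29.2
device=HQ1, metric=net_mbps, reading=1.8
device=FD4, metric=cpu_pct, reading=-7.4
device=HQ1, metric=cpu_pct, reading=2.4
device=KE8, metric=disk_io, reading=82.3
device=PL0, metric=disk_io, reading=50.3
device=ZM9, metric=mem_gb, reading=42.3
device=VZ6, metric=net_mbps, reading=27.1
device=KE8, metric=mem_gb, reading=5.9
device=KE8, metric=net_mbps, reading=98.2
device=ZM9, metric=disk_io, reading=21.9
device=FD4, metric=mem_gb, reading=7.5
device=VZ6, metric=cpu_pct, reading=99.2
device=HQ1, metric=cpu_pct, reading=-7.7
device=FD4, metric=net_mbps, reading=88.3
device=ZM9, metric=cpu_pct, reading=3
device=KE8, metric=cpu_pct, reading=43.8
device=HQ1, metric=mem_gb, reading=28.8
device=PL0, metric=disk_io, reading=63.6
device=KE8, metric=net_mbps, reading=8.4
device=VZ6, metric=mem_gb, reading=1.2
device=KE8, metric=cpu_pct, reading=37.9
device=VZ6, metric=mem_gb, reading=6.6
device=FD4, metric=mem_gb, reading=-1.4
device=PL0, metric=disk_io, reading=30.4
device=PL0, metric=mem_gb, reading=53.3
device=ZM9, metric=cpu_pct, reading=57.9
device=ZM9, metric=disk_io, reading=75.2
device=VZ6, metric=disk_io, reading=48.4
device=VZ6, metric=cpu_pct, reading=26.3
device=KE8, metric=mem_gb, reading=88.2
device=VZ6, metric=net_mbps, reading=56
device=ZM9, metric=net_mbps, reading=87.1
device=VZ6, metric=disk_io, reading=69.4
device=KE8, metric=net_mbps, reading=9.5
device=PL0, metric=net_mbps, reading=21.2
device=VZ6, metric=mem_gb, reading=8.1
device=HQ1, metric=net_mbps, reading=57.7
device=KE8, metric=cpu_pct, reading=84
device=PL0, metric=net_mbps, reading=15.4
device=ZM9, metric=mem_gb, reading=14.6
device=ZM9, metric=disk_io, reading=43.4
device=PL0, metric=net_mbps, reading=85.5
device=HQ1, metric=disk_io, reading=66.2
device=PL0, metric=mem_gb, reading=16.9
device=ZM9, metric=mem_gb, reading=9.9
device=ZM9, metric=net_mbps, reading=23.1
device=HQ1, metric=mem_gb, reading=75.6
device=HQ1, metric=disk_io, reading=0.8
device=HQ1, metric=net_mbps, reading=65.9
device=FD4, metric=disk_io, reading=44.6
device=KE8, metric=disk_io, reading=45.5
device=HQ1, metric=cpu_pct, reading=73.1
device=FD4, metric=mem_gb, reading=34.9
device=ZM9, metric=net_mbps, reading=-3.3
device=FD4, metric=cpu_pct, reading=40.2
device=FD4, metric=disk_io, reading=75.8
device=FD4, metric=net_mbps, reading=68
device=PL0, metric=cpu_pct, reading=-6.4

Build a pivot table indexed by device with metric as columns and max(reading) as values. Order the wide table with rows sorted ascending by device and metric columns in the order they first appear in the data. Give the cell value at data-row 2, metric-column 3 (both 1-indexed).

66.2

With rows sorted ascending by device, row 2 is device=HQ1. metric columns in first-appearance order: mem_gb, cpu_pct, disk_io, net_mbps; column 3 is disk_io.
Long rows with device=HQ1, metric=disk_io: max(59.7, 66.2, 0.8) = 66.2.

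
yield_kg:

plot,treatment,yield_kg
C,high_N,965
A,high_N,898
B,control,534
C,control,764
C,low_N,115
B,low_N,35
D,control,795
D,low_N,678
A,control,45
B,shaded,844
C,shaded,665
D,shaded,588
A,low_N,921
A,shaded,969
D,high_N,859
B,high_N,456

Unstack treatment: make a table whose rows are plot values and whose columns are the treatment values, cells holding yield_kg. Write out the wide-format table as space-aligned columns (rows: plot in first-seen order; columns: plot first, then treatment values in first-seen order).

Columns: plot plus the 4 distinct treatment values (high_N, control, low_N, shaded).
For example, row C column high_N takes yield_kg=965 from the long row (C, high_N).

plot  high_N  control  low_N  shaded
C     965     764      115    665   
A     898     45       921    969   
B     456     534      35     844   
D     859     795      678    588   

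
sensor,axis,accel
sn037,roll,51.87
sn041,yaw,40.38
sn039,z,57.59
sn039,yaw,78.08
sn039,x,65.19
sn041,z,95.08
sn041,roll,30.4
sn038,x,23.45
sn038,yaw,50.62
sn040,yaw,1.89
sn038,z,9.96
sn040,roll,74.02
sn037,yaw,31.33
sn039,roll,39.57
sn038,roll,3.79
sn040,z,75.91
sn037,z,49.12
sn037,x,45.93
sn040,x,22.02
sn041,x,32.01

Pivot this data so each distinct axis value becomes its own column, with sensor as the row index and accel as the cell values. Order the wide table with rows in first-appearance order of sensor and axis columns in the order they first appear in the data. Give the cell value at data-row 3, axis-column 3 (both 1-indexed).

57.59

With rows in first-appearance order of sensor, row 3 is sensor=sn039. axis columns in first-appearance order: roll, yaw, z, x; column 3 is z.
Long rows with sensor=sn039, axis=z: accel = 57.59.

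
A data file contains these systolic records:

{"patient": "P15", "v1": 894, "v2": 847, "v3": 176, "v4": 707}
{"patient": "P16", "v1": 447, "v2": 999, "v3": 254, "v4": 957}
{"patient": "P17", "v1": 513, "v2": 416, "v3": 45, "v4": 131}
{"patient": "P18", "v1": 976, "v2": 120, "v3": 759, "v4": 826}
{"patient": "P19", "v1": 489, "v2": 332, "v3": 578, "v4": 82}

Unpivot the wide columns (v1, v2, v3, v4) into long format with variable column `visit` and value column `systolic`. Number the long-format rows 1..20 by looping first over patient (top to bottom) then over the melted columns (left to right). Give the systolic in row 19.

20 rows total (5 × 4). Row 19: index ⌊(19-1)/4⌋ = 4 into patient → P19; (19-1) mod 4 = 2 into the melted columns → v3.
So row 19 is (P19, v3, 578); systolic = 578.

578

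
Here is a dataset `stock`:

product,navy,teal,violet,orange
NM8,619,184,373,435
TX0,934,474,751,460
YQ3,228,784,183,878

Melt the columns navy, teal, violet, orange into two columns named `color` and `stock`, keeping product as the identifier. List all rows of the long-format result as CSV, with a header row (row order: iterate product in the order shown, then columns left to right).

Each (product, column) pair becomes one row: 3 × 4 = 12 rows.
For example, (NM8, navy) → stock=619.

product,color,stock
NM8,navy,619
NM8,teal,184
NM8,violet,373
NM8,orange,435
TX0,navy,934
TX0,teal,474
TX0,violet,751
TX0,orange,460
YQ3,navy,228
YQ3,teal,784
YQ3,violet,183
YQ3,orange,878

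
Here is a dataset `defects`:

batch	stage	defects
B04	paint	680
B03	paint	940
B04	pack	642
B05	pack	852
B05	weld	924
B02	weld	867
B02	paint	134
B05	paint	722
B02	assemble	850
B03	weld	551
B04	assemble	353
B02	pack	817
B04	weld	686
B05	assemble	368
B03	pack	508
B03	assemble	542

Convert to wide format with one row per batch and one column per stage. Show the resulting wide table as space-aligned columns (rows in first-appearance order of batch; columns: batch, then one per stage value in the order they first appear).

Columns: batch plus the 4 distinct stage values (paint, pack, weld, assemble).
For example, row B04 column paint takes defects=680 from the long row (B04, paint).

batch  paint  pack  weld  assemble
B04    680    642   686   353     
B03    940    508   551   542     
B05    722    852   924   368     
B02    134    817   867   850     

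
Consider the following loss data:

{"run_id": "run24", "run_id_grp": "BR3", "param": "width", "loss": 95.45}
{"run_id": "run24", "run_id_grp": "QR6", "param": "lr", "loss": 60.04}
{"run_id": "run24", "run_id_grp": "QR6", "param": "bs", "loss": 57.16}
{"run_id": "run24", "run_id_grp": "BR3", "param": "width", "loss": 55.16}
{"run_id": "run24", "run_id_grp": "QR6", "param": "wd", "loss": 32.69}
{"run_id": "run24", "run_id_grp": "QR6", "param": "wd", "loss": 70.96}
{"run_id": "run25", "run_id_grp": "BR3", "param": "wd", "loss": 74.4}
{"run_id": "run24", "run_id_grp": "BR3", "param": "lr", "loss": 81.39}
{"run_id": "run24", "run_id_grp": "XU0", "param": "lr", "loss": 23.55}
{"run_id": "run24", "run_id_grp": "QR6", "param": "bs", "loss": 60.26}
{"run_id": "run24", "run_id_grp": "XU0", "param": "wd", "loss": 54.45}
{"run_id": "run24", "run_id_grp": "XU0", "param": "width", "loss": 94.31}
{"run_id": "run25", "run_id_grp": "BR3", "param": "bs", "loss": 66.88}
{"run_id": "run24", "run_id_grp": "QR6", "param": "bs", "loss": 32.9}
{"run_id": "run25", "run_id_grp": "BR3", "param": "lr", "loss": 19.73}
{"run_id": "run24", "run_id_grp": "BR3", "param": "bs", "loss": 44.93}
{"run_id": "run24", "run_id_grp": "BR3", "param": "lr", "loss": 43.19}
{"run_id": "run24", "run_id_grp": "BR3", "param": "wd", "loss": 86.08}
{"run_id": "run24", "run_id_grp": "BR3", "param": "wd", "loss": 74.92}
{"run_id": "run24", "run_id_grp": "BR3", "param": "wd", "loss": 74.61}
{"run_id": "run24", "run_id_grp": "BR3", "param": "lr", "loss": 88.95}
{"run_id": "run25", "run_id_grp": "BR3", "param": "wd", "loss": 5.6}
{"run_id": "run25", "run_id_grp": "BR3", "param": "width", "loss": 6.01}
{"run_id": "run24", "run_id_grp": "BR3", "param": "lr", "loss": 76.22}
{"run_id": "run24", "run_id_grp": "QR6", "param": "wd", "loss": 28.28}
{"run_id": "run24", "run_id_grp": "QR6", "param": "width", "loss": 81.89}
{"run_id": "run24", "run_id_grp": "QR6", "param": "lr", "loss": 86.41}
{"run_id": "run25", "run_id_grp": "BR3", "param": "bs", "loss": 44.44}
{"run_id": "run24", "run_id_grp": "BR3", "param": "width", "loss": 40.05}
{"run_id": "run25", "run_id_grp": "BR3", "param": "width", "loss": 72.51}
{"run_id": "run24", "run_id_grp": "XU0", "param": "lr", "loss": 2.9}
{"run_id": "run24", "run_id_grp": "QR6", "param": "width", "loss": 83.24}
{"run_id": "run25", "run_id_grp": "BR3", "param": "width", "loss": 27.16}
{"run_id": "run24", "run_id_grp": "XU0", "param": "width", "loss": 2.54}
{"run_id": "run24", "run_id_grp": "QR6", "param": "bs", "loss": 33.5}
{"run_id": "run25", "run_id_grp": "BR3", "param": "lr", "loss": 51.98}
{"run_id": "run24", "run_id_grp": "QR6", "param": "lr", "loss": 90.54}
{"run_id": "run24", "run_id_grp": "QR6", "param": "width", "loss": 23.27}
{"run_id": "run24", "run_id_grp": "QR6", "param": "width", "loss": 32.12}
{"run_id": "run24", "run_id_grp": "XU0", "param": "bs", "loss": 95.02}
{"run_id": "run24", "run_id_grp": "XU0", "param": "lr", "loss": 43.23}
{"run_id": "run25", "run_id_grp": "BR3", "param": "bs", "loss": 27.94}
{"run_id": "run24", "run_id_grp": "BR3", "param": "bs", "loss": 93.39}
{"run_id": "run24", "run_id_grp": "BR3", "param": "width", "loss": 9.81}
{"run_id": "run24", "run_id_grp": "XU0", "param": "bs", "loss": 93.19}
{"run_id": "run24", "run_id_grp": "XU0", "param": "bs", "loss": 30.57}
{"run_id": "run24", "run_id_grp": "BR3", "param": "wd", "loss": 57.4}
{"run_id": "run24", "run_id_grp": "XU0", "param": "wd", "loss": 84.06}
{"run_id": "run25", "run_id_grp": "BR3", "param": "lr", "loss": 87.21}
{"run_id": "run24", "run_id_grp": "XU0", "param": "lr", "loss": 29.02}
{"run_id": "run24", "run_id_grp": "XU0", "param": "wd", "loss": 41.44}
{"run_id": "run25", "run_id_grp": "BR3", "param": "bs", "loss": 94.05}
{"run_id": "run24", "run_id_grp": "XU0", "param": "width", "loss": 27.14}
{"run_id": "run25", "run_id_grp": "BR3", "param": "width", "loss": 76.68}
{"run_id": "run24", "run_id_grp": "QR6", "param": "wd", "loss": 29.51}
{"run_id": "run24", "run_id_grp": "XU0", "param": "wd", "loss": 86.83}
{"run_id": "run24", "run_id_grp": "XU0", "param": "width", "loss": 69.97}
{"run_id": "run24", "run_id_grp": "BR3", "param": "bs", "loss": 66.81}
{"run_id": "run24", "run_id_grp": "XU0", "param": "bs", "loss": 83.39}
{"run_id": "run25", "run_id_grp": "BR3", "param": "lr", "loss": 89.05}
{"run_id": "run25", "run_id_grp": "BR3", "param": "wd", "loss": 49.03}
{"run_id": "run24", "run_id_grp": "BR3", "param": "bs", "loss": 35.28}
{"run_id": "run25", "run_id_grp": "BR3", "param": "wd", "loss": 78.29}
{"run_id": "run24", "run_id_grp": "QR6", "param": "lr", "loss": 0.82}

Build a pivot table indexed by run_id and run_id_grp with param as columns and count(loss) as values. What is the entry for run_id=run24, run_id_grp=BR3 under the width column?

Rows with run_id=run24, run_id_grp=BR3 and param=width: loss values are 95.45, 55.16, 40.05, 9.81.
4 rows match — count = 4.

4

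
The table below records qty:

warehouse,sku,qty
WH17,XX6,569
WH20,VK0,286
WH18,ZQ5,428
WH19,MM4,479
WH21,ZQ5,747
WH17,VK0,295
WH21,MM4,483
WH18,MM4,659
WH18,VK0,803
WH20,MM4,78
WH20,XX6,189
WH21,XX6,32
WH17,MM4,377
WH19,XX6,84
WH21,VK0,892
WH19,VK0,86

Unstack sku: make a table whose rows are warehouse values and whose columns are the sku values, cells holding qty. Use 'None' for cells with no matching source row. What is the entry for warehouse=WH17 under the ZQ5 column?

No long-format row has warehouse=WH17 and sku=ZQ5, so the cell is None.

None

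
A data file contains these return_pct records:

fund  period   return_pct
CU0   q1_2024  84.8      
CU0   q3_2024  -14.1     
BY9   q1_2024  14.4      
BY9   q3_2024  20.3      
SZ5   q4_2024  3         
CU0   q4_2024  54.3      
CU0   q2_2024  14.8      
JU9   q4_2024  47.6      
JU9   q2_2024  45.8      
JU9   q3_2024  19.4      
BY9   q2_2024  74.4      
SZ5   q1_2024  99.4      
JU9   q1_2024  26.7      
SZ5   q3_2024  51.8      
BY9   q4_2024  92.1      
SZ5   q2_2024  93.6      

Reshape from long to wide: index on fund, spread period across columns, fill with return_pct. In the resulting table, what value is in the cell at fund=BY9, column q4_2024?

92.1

Wide layout: rows indexed by fund, columns are the 4 distinct period values (q1_2024, q3_2024, q4_2024, q2_2024).
Cell (fund=BY9, period=q4_2024) draws from the long row where fund=BY9 and period=q4_2024, which has return_pct=92.1.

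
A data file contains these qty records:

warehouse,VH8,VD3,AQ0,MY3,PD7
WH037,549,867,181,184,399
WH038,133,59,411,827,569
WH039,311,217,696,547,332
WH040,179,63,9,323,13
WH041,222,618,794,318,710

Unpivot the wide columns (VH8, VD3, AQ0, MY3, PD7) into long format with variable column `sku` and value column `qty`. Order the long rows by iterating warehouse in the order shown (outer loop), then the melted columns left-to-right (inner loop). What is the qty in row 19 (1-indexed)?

323

25 rows total (5 × 5). Row 19: index ⌊(19-1)/5⌋ = 3 into warehouse → WH040; (19-1) mod 5 = 3 into the melted columns → MY3.
So row 19 is (WH040, MY3, 323); qty = 323.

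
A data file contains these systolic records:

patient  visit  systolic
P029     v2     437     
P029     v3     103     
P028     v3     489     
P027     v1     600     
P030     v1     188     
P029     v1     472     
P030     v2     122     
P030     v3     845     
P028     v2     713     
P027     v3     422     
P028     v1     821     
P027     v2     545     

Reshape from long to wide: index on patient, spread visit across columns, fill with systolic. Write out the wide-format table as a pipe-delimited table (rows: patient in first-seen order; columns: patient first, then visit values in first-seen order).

| patient | v2 | v3 | v1 |
| P029 | 437 | 103 | 472 |
| P028 | 713 | 489 | 821 |
| P027 | 545 | 422 | 600 |
| P030 | 122 | 845 | 188 |

Columns: patient plus the 3 distinct visit values (v2, v3, v1).
For example, row P029 column v2 takes systolic=437 from the long row (P029, v2).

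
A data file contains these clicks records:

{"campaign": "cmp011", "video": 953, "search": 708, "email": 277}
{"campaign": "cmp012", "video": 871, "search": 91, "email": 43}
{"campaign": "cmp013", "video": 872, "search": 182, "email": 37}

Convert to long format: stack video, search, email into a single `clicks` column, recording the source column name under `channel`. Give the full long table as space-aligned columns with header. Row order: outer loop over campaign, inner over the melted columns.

campaign  channel  clicks
cmp011    video    953   
cmp011    search   708   
cmp011    email    277   
cmp012    video    871   
cmp012    search   91    
cmp012    email    43    
cmp013    video    872   
cmp013    search   182   
cmp013    email    37    

Each (campaign, column) pair becomes one row: 3 × 3 = 9 rows.
For example, (cmp011, video) → clicks=953.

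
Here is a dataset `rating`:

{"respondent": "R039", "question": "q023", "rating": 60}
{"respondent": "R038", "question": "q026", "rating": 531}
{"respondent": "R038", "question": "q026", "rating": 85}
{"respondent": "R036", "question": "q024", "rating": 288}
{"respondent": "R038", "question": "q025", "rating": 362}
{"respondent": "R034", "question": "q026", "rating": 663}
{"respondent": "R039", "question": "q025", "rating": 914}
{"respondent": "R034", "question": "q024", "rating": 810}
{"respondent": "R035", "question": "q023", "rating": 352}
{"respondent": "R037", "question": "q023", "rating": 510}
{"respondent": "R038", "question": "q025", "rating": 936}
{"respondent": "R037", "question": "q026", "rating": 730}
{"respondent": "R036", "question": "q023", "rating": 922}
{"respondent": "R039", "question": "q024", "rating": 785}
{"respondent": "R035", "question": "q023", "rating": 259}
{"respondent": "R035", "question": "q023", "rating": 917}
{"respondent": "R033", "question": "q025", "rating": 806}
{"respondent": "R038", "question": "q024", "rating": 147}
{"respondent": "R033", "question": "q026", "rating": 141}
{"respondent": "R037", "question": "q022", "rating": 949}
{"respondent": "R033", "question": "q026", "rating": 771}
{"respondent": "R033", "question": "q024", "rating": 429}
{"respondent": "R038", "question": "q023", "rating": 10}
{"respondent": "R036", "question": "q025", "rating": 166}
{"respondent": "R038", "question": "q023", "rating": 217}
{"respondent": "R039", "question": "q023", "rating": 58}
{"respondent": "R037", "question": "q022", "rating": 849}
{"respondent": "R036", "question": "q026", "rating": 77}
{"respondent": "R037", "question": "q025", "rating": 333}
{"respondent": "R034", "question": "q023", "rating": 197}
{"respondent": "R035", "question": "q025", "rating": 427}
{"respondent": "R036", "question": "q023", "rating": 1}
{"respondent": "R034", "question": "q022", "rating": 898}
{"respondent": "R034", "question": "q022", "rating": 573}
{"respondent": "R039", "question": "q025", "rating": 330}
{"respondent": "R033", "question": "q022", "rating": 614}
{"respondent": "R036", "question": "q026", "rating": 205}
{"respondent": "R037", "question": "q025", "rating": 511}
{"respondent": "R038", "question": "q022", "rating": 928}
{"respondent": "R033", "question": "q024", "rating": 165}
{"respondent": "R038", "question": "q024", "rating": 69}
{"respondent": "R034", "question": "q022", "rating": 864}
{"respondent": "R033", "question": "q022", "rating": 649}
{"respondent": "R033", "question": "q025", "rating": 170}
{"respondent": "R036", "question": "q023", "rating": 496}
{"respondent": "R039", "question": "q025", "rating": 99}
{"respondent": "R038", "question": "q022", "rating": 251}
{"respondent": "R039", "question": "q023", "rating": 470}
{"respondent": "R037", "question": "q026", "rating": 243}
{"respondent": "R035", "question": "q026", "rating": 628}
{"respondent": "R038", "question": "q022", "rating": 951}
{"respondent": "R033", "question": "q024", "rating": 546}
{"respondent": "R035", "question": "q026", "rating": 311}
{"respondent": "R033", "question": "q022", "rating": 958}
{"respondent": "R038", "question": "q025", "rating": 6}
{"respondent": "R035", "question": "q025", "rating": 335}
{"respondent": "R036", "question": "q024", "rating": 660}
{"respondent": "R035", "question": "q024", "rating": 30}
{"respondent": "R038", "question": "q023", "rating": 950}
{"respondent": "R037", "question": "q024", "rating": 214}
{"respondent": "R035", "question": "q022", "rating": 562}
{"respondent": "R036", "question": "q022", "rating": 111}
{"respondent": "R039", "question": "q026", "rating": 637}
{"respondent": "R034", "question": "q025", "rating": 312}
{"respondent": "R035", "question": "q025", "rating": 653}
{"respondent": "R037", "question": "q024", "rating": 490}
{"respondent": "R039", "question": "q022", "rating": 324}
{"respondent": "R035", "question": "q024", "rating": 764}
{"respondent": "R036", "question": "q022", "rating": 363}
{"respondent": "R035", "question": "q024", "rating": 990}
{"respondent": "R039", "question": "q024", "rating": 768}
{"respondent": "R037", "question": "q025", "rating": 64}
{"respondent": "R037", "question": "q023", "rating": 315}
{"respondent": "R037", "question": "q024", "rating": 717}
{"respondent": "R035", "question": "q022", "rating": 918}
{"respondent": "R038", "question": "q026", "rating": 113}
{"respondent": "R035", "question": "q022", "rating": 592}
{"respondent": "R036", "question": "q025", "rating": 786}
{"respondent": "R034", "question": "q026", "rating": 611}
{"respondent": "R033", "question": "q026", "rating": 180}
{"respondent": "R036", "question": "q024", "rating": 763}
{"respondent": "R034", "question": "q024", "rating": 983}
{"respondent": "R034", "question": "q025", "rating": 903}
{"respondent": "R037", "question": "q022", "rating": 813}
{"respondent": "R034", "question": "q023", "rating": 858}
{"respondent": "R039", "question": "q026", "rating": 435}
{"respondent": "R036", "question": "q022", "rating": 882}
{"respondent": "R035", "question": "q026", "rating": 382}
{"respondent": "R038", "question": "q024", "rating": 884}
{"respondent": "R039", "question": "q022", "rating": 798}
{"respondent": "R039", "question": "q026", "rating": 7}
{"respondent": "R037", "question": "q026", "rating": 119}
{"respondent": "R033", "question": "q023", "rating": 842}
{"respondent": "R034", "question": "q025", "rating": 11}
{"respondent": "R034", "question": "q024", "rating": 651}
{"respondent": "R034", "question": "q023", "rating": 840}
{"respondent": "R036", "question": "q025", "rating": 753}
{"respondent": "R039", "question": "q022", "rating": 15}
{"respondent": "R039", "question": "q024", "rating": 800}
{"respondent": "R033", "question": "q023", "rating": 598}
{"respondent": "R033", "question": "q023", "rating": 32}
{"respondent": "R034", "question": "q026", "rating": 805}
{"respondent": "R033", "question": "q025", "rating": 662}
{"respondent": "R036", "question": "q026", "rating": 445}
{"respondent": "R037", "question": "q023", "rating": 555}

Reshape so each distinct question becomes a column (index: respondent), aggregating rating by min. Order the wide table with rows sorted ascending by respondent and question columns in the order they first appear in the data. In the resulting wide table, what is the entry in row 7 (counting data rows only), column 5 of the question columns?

With rows sorted ascending by respondent, row 7 is respondent=R039. question columns in first-appearance order: q023, q026, q024, q025, q022; column 5 is q022.
Long rows with respondent=R039, question=q022: min(324, 798, 15) = 15.

15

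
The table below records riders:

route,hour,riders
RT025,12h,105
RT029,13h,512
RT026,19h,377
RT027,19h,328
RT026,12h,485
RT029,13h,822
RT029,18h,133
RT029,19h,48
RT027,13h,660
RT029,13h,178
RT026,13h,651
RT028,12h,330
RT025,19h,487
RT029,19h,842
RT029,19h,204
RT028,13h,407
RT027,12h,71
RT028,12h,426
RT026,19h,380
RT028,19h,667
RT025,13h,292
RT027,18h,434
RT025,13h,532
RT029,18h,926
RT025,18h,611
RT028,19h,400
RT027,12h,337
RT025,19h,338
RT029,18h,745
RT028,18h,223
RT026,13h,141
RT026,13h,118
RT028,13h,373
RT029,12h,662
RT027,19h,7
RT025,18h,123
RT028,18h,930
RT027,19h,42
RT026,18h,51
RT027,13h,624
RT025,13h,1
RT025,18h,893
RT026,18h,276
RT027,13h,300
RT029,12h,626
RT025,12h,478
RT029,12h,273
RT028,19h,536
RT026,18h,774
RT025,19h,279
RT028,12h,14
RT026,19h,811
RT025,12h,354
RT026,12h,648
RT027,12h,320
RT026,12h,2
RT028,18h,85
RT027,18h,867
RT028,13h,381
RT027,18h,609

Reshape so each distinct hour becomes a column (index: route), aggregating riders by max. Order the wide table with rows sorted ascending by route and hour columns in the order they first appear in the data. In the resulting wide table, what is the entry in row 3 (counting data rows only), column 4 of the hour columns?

867

With rows sorted ascending by route, row 3 is route=RT027. hour columns in first-appearance order: 12h, 13h, 19h, 18h; column 4 is 18h.
Long rows with route=RT027, hour=18h: max(434, 867, 609) = 867.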